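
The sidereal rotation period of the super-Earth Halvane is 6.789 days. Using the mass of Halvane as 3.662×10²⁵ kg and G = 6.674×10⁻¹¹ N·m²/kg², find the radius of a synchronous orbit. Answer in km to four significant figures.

r_sync ≈ 2.772×10⁵ km

μ = GM = 6.674×10⁻¹¹ × 3.662×10²⁵ = 2.444×10¹⁵ m³/s².
T = 6.789 days = 5.866×10⁵ s.
A synchronous orbit has period T, so by Kepler's third law a = (μT²/4π²)^(1/3).
μT²/4π² = 2.444×10¹⁵ × (5.866×10⁵)² / 39.48 = 2.130×10²⁵ m³.
a = 2.772×10⁸ m = 2.7720×10⁵ km.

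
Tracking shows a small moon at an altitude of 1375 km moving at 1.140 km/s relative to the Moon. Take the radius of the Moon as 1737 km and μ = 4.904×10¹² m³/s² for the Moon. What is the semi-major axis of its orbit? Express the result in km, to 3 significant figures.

r = 1737 + 1375 = 3112.0 km = 3.112×10⁶ m.
Vis-viva rearranged: 1/a = 2/r − v²/μ = 6.427×10⁻⁷ − 2.650×10⁻⁷ = 3.777×10⁻⁷ m⁻¹.
a = 2.648×10⁶ m = 2647.8 km.

a ≈ 2650 km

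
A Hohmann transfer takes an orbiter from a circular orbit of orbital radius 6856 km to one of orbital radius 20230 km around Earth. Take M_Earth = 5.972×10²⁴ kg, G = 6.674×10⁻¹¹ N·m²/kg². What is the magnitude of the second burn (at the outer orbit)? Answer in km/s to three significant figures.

Δv ≈ 1.28 km/s

μ = GM = 6.674×10⁻¹¹ × 5.972×10²⁴ = 3.986×10¹⁴ m³/s².
r₁ = 6856 km = 6.856×10⁶ m.
r₂ = 20230 km = 2.023×10⁷ m.
Transfer ellipse a_t = (r₁ + r₂)/2 = 1.354×10⁷ m.
At r₁: circular v_c1 = √(μ/r₁) = 7625 m/s; transfer-perigee v_p = √[μ(2/r₁ − 1/a_t)] = 9319 m/s.
At r₂: circular v_c2 = √(μ/r₂) = 4439 m/s; transfer-apogee v_a = √[μ(2/r₂ − 1/a_t)] = 3158 m/s.
Δv₂ = v_c2 − v_a = 1281 m/s.
= 1.281 km/s.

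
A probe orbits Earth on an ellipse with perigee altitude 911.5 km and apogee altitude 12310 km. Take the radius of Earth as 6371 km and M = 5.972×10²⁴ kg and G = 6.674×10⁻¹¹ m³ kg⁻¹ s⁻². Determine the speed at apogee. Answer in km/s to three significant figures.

μ = GM = 6.674×10⁻¹¹ × 5.972×10²⁴ = 3.986×10¹⁴ m³/s².
r_p = 6371 + 911.5 = 7282.5 km = 7.2825×10⁶ m.
r_a = 6371 + 12310 = 18681 km = 1.8681×10⁷ m.
Semi-major axis a = (r_p + r_a)/2 = 12982 km = 1.298×10⁷ m.
Vis-viva: v² = μ(2/r − 1/a) = 3.986×10¹⁴ × (1.071×10⁻⁷ − 7.703×10⁻⁸) = 1.197×10⁷ m²/s².
v = 3460 m/s = 3.460 km/s.

v ≈ 3.46 km/s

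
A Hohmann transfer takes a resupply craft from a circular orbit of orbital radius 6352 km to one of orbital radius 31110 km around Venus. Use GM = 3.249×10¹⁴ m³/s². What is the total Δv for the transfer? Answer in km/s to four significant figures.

r₁ = 6352 km = 6.352×10⁶ m.
r₂ = 31110 km = 3.111×10⁷ m.
Transfer ellipse a_t = (r₁ + r₂)/2 = 1.873×10⁷ m.
At r₁: circular v_c1 = √(μ/r₁) = 7152 m/s; transfer-periapsis v_p = √[μ(2/r₁ − 1/a_t)] = 9217 m/s.
Δv₁ = v_p − v_c1 = 2065 m/s.
At r₂: circular v_c2 = √(μ/r₂) = 3232 m/s; transfer-apoapsis v_a = √[μ(2/r₂ − 1/a_t)] = 1882 m/s.
Δv₂ = v_c2 − v_a = 1350 m/s.
Total Δv = Δv₁ + Δv₂ = 3415 m/s = 3.415 km/s.

Δv_total ≈ 3.415 km/s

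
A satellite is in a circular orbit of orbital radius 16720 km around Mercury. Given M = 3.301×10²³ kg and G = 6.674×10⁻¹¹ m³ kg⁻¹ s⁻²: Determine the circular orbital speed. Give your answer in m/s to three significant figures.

v ≈ 1150 m/s

μ = GM = 6.674×10⁻¹¹ × 3.301×10²³ = 2.203×10¹³ m³/s².
r = 16720 km = 1.672×10⁷ m.
For a circular orbit v = √(μ/r) = √(2.203×10¹³ / 1.672×10⁷) = √(1.318×10⁶) = 1148 m/s.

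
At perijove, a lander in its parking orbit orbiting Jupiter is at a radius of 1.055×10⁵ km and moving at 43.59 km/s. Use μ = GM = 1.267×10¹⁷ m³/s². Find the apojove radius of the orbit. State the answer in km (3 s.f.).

apojove radius ≈ 3.99×10⁵ km

r_p = 1.055×10⁸ m.
Specific energy ε = v²/2 − μ/r = -2.509×10⁸ J/kg, so a = −μ/(2ε) = 2.525×10⁸ m.
The apsides satisfy r_p + r_a = 2a, so the apojove radius is 2a − r_p = 3.995×10⁸ m = 3.9947×10⁵ km.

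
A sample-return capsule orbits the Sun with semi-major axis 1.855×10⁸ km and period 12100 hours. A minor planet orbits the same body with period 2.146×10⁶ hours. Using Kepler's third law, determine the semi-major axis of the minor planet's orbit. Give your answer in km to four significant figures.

Kepler's third law: a³ ∝ T², so a₂ = a₁ (T₂/T₁)^(2/3).
T₂/T₁ = 177.4, (T₂/T₁)^(2/3) = 31.57.
a₂ = 1.855×10⁸ × 31.57 = 5.856×10⁹ km.

a₂ ≈ 5.856×10⁹ km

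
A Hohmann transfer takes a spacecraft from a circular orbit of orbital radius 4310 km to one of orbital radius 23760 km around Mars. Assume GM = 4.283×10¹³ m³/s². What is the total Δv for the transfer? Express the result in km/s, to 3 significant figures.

r₁ = 4310 km = 4.310×10⁶ m.
r₂ = 23760 km = 2.376×10⁷ m.
Transfer ellipse a_t = (r₁ + r₂)/2 = 1.404×10⁷ m.
At r₁: circular v_c1 = √(μ/r₁) = 3152 m/s; transfer-periapsis v_p = √[μ(2/r₁ − 1/a_t)] = 4102 m/s.
Δv₁ = v_p − v_c1 = 949.2 m/s.
At r₂: circular v_c2 = √(μ/r₂) = 1343 m/s; transfer-apoapsis v_a = √[μ(2/r₂ − 1/a_t)] = 744.0 m/s.
Δv₂ = v_c2 − v_a = 598.6 m/s.
Total Δv = Δv₁ + Δv₂ = 1548 m/s = 1.548 km/s.

Δv_total ≈ 1.55 km/s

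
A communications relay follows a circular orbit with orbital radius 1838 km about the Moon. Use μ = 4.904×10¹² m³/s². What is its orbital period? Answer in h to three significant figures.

r = 1838 km = 1.838×10⁶ m.
Kepler's third law: T = 2π√(r³/μ) = 2π√((1.838×10⁶)³ / 4.904×10¹²).
r³/μ = 1.266×10⁶ s², so T = 2π × 1.125×10³ = 7.070×10³ s.
Converting: 7.070×10³ s ÷ 3600 = 1.964 h.

T ≈ 1.96 h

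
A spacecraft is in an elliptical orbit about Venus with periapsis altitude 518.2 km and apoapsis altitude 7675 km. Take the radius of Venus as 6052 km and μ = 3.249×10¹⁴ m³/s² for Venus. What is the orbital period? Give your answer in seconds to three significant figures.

r_p = 6052 + 518.2 = 6570.2 km = 6.5702×10⁶ m.
r_a = 6052 + 7675 = 13727 km = 1.3727×10⁷ m.
Semi-major axis a = (r_p + r_a)/2 = (6570.2 + 13727)/2 = 10149 km = 1.015×10⁷ m.
By Kepler's third law T = 2π√(a³/μ) = 2π × 1.794×10³ = 1.127×10⁴ s.

T ≈ 11300 seconds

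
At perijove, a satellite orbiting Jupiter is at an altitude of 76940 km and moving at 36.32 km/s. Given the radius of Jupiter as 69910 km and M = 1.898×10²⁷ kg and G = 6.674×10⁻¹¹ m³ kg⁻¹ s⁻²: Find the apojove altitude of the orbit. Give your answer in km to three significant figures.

μ = GM = 6.674×10⁻¹¹ × 1.898×10²⁷ = 1.267×10¹⁷ m³/s².
r_p = 69910 + 76940 = 1.4685×10⁵ km = 1.468×10⁸ m.
Specific energy ε = v²/2 − μ/r = -2.030×10⁸ J/kg, so a = −μ/(2ε) = 3.120×10⁸ m.
The apsides satisfy r_p + r_a = 2a, so the apojove radius is 2a − r_p = 4.771×10⁸ m = 4.7707×10⁵ km.
Apojove altitude = 4.7707×10⁵ − 69910 = 4.0716×10⁵ km.

apojove altitude ≈ 4.07×10⁵ km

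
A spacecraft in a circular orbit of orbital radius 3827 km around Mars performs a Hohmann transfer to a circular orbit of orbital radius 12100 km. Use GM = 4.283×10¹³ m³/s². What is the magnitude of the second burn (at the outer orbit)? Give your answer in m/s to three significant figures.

Δv ≈ 577 m/s

r₁ = 3827 km = 3.827×10⁶ m.
r₂ = 12100 km = 1.210×10⁷ m.
Transfer ellipse a_t = (r₁ + r₂)/2 = 7.964×10⁶ m.
At r₁: circular v_c1 = √(μ/r₁) = 3345 m/s; transfer-periapsis v_p = √[μ(2/r₁ − 1/a_t)] = 4124 m/s.
At r₂: circular v_c2 = √(μ/r₂) = 1881 m/s; transfer-apoapsis v_a = √[μ(2/r₂ − 1/a_t)] = 1304 m/s.
Δv₂ = v_c2 − v_a = 577.2 m/s.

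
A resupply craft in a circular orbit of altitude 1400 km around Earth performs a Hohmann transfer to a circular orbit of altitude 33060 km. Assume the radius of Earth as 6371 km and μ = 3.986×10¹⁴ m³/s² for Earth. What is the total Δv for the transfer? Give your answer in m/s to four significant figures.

Δv_total ≈ 3450 m/s

r₁ = 6371 + 1400 = 7771.0 km = 7.7710×10⁶ m.
r₂ = 6371 + 33060 = 39431 km = 3.9431×10⁷ m.
Transfer ellipse a_t = (r₁ + r₂)/2 = 2.360×10⁷ m.
At r₁: circular v_c1 = √(μ/r₁) = 7162 m/s; transfer-perigee v_p = √[μ(2/r₁ − 1/a_t)] = 9257 m/s.
Δv₁ = v_p − v_c1 = 2095 m/s.
At r₂: circular v_c2 = √(μ/r₂) = 3179 m/s; transfer-apogee v_a = √[μ(2/r₂ − 1/a_t)] = 1824 m/s.
Δv₂ = v_c2 − v_a = 1355 m/s.
Total Δv = Δv₁ + Δv₂ = 3450 m/s.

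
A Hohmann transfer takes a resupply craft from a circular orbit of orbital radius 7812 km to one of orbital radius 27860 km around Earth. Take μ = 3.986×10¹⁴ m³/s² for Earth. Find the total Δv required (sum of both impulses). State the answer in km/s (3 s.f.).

Δv_total ≈ 3.06 km/s

r₁ = 7812 km = 7.812×10⁶ m.
r₂ = 27860 km = 2.786×10⁷ m.
Transfer ellipse a_t = (r₁ + r₂)/2 = 1.784×10⁷ m.
At r₁: circular v_c1 = √(μ/r₁) = 7143 m/s; transfer-perigee v_p = √[μ(2/r₁ − 1/a_t)] = 8927 m/s.
Δv₁ = v_p − v_c1 = 1784 m/s.
At r₂: circular v_c2 = √(μ/r₂) = 3782 m/s; transfer-apogee v_a = √[μ(2/r₂ − 1/a_t)] = 2503 m/s.
Δv₂ = v_c2 − v_a = 1279 m/s.
Total Δv = Δv₁ + Δv₂ = 3064 m/s = 3.064 km/s.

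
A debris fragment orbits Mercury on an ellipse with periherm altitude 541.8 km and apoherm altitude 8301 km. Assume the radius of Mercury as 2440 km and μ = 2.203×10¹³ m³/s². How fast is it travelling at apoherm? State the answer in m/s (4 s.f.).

r_p = 2440 + 541.8 = 2981.8 km = 2.9818×10⁶ m.
r_a = 2440 + 8301 = 10741 km = 1.0741×10⁷ m.
Semi-major axis a = (r_p + r_a)/2 = 6861.4 km = 6.861×10⁶ m.
Vis-viva: v² = μ(2/r − 1/a) = 2.203×10¹³ × (1.862×10⁻⁷ − 1.457×10⁻⁷) = 8.913×10⁵ m²/s².
v = 944.1 m/s.

v ≈ 944.1 m/s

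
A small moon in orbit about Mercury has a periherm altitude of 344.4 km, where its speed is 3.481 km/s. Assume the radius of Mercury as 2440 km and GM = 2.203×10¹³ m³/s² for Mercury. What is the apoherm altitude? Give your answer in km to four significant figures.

r_p = 2440 + 344.4 = 2784.4 km = 2.784×10⁶ m.
Specific energy ε = v²/2 − μ/r = -1.853×10⁶ J/kg, so a = −μ/(2ε) = 5.944×10⁶ m.
The apsides satisfy r_p + r_a = 2a, so the apoherm radius is 2a − r_p = 9.103×10⁶ m = 9102.8 km.
Apoherm altitude = 9102.8 − 2440 = 6662.8 km.

apoherm altitude ≈ 6663 km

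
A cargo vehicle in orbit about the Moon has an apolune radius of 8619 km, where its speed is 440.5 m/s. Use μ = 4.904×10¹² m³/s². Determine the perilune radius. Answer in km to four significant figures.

r_a = 8.619×10⁶ m.
Specific energy ε = v²/2 − μ/r = -4.720×10⁵ J/kg, so a = −μ/(2ε) = 5.195×10⁶ m.
The apsides satisfy r_p + r_a = 2a, so the perilune radius is 2a − r_a = 1.772×10⁶ m = 1771.8 km.

perilune radius ≈ 1772 km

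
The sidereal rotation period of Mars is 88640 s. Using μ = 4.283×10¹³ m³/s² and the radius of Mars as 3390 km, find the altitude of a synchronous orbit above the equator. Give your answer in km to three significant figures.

h_sync ≈ 17000 km

A synchronous orbit has period T, so by Kepler's third law a = (μT²/4π²)^(1/3).
μT²/4π² = 4.283×10¹³ × (8.864×10⁴)² / 39.48 = 8.524×10²¹ m³.
a = 2.043×10⁷ m = 20428 km.
Altitude h = a − R = 20428 − 3390 = 17038 km.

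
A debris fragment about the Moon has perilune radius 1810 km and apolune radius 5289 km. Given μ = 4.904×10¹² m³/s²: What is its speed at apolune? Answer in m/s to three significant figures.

v ≈ 688 m/s

Semi-major axis a = (r_p + r_a)/2 = 3549.5 km = 3.550×10⁶ m.
Vis-viva: v² = μ(2/r − 1/a) = 4.904×10¹² × (3.781×10⁻⁷ − 2.817×10⁻⁷) = 4.728×10⁵ m²/s².
v = 687.6 m/s.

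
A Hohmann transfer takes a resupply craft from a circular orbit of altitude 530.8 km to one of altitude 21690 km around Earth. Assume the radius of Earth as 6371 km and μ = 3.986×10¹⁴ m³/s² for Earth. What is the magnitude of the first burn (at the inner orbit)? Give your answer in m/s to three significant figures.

r₁ = 6371 + 530.8 = 6901.8 km = 6.9018×10⁶ m.
r₂ = 6371 + 21690 = 28061 km = 2.8061×10⁷ m.
Transfer ellipse a_t = (r₁ + r₂)/2 = 1.748×10⁷ m.
At r₁: circular v_c1 = √(μ/r₁) = 7600 m/s; transfer-perigee v_p = √[μ(2/r₁ − 1/a_t)] = 9628 m/s.
Δv₁ = v_p − v_c1 = 2029 m/s.

Δv ≈ 2030 m/s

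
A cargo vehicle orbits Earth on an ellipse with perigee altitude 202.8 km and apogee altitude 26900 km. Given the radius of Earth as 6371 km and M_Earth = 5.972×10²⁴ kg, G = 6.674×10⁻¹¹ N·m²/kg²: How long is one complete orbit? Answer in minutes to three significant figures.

μ = GM = 6.674×10⁻¹¹ × 5.972×10²⁴ = 3.986×10¹⁴ m³/s².
r_p = 6371 + 202.8 = 6573.8 km = 6.5738×10⁶ m.
r_a = 6371 + 26900 = 33271 km = 3.3271×10⁷ m.
Semi-major axis a = (r_p + r_a)/2 = (6573.8 + 33271)/2 = 19922 km = 1.992×10⁷ m.
By Kepler's third law T = 2π√(a³/μ) = 2π × 4.454×10³ = 2.799×10⁴ s.
= 466.4 minutes.

T ≈ 466 minutes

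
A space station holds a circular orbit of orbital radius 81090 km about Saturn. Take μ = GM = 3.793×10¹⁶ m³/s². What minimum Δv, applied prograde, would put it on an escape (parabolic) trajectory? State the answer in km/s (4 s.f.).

Δv ≈ 8.958 km/s

r = 81090 km = 8.109×10⁷ m.
Circular speed v_c = √(μ/r) = 21630 m/s.
Escape speed v_esc = √(2μ/r) = √2 × v_c = 30590 m/s.
Δv = v_esc − v_c = 8958 m/s = 8.958 km/s.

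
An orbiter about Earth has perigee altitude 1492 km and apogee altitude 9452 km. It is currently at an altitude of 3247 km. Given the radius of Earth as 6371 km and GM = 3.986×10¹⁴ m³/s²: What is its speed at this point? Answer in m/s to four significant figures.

r_p = 6371 + 1492 = 7863.0 km = 7.8630×10⁶ m.
r_a = 6371 + 9452 = 15823 km = 1.5823×10⁷ m.
r = 6371 + 3247 = 9618.0 km = 9.618×10⁶ m.
Semi-major axis a = (r_p + r_a)/2 = 11843 km = 1.184×10⁷ m.
Vis-viva: v² = μ(2/r − 1/a) = 3.986×10¹⁴ × (2.079×10⁻⁷ − 8.444×10⁻⁸) = 4.923×10⁷ m²/s².
v = 7016 m/s.

v ≈ 7016 m/s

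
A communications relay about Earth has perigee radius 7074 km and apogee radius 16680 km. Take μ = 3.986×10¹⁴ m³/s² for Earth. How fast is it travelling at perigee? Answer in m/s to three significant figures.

Semi-major axis a = (r_p + r_a)/2 = 11877 km = 1.188×10⁷ m.
Vis-viva: v² = μ(2/r − 1/a) = 3.986×10¹⁴ × (2.827×10⁻⁷ − 8.420×10⁻⁸) = 7.913×10⁷ m²/s².
v = 8896 m/s.

v ≈ 8900 m/s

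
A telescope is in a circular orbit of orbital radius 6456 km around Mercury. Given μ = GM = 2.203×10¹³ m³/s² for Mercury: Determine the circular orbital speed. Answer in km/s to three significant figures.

v ≈ 1.85 km/s

r = 6456 km = 6.456×10⁶ m.
For a circular orbit v = √(μ/r) = √(2.203×10¹³ / 6.456×10⁶) = √(3.412×10⁶) = 1847 m/s.
That is 1.847 km/s.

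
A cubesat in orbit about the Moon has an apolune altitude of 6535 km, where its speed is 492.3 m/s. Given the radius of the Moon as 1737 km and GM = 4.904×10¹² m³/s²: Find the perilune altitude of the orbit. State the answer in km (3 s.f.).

perilune altitude ≈ 388 km

r_a = 1737 + 6535 = 8272.0 km = 8.272×10⁶ m.
Specific energy ε = v²/2 − μ/r = -4.717×10⁵ J/kg, so a = −μ/(2ε) = 5.199×10⁶ m.
The apsides satisfy r_p + r_a = 2a, so the perilune radius is 2a − r_a = 2.125×10⁶ m = 2125.2 km.
Perilune altitude = 2125.2 − 1737 = 388.24 km.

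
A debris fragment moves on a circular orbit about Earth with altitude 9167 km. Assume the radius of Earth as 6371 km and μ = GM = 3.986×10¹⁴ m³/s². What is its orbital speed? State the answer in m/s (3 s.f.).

r = 6371 + 9167 = 15538 km = 1.5538×10⁷ m.
For a circular orbit v = √(μ/r) = √(3.986×10¹⁴ / 1.554×10⁷) = √(2.565×10⁷) = 5065 m/s.

v ≈ 5060 m/s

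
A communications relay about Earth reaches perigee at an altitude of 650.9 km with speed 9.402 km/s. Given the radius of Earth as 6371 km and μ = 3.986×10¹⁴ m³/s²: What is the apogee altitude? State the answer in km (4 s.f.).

r_p = 6371 + 650.9 = 7021.9 km = 7.022×10⁶ m.
Specific energy ε = v²/2 − μ/r = -1.257×10⁷ J/kg, so a = −μ/(2ε) = 1.586×10⁷ m.
The apsides satisfy r_p + r_a = 2a, so the apogee radius is 2a − r_p = 2.470×10⁷ m = 24697 km.
Apogee altitude = 24697 − 6371 = 18326 km.

apogee altitude ≈ 18330 km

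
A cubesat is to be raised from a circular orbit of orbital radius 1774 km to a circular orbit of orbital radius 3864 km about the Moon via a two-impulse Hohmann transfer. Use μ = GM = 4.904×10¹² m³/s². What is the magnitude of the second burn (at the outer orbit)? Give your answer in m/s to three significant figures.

Δv ≈ 233 m/s

r₁ = 1774 km = 1.774×10⁶ m.
r₂ = 3864 km = 3.864×10⁶ m.
Transfer ellipse a_t = (r₁ + r₂)/2 = 2.819×10⁶ m.
At r₁: circular v_c1 = √(μ/r₁) = 1663 m/s; transfer-perilune v_p = √[μ(2/r₁ − 1/a_t)] = 1947 m/s.
At r₂: circular v_c2 = √(μ/r₂) = 1127 m/s; transfer-apolune v_a = √[μ(2/r₂ − 1/a_t)] = 893.7 m/s.
Δv₂ = v_c2 − v_a = 232.9 m/s.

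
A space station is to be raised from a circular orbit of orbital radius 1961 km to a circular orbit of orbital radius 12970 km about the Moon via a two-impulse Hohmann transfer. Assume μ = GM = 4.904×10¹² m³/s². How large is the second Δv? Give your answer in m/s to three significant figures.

Δv ≈ 300 m/s

r₁ = 1961 km = 1.961×10⁶ m.
r₂ = 12970 km = 1.297×10⁷ m.
Transfer ellipse a_t = (r₁ + r₂)/2 = 7.466×10⁶ m.
At r₁: circular v_c1 = √(μ/r₁) = 1581 m/s; transfer-perilune v_p = √[μ(2/r₁ − 1/a_t)] = 2084 m/s.
At r₂: circular v_c2 = √(μ/r₂) = 614.9 m/s; transfer-apolune v_a = √[μ(2/r₂ − 1/a_t)] = 315.1 m/s.
Δv₂ = v_c2 − v_a = 299.8 m/s.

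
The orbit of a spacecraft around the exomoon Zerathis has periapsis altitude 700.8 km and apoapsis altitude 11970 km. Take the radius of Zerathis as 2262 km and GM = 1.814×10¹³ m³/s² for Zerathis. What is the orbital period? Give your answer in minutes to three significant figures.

T ≈ 620 minutes

r_p = 2262 + 700.8 = 2962.8 km = 2.9628×10⁶ m.
r_a = 2262 + 11970 = 14232 km = 1.4232×10⁷ m.
Semi-major axis a = (r_p + r_a)/2 = (2962.8 + 14232)/2 = 8597.4 km = 8.597×10⁶ m.
By Kepler's third law T = 2π√(a³/μ) = 2π × 5.919×10³ = 3.719×10⁴ s.
= 619.8 minutes.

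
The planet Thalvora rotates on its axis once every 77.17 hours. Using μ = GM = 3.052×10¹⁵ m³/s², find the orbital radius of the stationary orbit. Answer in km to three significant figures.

T = 77.17 hours = 2.778×10⁵ s.
A synchronous orbit has period T, so by Kepler's third law a = (μT²/4π²)^(1/3).
μT²/4π² = 3.052×10¹⁵ × (2.778×10⁵)² / 39.48 = 5.967×10²⁴ m³.
a = 1.814×10⁸ m = 1.8137×10⁵ km.

r_sync ≈ 1.81×10⁵ km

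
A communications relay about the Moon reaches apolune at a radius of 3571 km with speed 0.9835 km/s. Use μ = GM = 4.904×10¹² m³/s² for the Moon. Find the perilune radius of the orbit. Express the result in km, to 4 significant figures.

perilune radius ≈ 1941 km

r_a = 3.571×10⁶ m.
Specific energy ε = v²/2 − μ/r = -8.896×10⁵ J/kg, so a = −μ/(2ε) = 2.756×10⁶ m.
The apsides satisfy r_p + r_a = 2a, so the perilune radius is 2a − r_a = 1.941×10⁶ m = 1941.3 km.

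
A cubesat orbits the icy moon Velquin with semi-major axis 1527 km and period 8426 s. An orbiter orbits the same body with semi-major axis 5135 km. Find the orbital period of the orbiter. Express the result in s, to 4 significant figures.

Kepler's third law: T² ∝ a³, so T₂ = T₁ (a₂/a₁)^(3/2).
a₂/a₁ = 3.363, (a₂/a₁)^(3/2) = 6.167.
T₂ = 8426 × 6.167 = 51960 s.

T₂ ≈ 51960 s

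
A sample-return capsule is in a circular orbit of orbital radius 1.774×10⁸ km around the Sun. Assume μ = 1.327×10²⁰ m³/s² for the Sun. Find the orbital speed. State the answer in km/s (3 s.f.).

v ≈ 27.4 km/s

r = 1.774×10⁸ km = 1.774×10¹¹ m.
For a circular orbit v = √(μ/r) = √(1.327×10²⁰ / 1.774×10¹¹) = √(7.480×10⁸) = 27350 m/s.
That is 27.35 km/s.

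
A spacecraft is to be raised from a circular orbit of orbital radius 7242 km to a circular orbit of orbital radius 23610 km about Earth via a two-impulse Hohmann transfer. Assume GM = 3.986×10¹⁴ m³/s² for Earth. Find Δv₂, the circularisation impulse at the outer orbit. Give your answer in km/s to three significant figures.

Δv ≈ 1.29 km/s

r₁ = 7242 km = 7.242×10⁶ m.
r₂ = 23610 km = 2.361×10⁷ m.
Transfer ellipse a_t = (r₁ + r₂)/2 = 1.543×10⁷ m.
At r₁: circular v_c1 = √(μ/r₁) = 7419 m/s; transfer-perigee v_p = √[μ(2/r₁ − 1/a_t)] = 9178 m/s.
At r₂: circular v_c2 = √(μ/r₂) = 4109 m/s; transfer-apogee v_a = √[μ(2/r₂ − 1/a_t)] = 2815 m/s.
Δv₂ = v_c2 − v_a = 1294 m/s.
= 1.294 km/s.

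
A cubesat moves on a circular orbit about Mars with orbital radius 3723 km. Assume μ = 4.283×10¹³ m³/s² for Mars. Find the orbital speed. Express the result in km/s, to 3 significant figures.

r = 3723 km = 3.723×10⁶ m.
For a circular orbit v = √(μ/r) = √(4.283×10¹³ / 3.723×10⁶) = √(1.150×10⁷) = 3392 m/s.
That is 3.392 km/s.

v ≈ 3.39 km/s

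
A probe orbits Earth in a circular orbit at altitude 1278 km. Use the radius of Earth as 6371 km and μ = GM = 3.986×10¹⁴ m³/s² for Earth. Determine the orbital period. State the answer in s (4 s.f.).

r = 6371 + 1278 = 7649.0 km = 7.6490×10⁶ m.
Kepler's third law: T = 2π√(r³/μ) = 2π√((7.649×10⁶)³ / 3.986×10¹⁴).
r³/μ = 1.123×10⁶ s², so T = 2π × 1.060×10³ = 6.658×10³ s.

T ≈ 6658 s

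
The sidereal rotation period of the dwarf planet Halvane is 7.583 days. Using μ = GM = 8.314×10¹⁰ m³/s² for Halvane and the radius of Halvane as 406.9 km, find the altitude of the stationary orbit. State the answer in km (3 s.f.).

T = 7.583 days = 6.552×10⁵ s.
A synchronous orbit has period T, so by Kepler's third law a = (μT²/4π²)^(1/3).
μT²/4π² = 8.314×10¹⁰ × (6.552×10⁵)² / 39.48 = 9.040×10²⁰ m³.
a = 9.669×10⁶ m = 9669.1 km.
Altitude h = a − R = 9669.1 − 406.9 = 9262.2 km.

h_sync ≈ 9260 km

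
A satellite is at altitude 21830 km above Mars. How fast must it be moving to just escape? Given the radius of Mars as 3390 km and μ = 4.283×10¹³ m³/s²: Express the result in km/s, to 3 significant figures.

r = 3390 + 21830 = 25220 km = 2.5220×10⁷ m.
Escape speed v_esc = √(2μ/r) = √(2 × 4.283×10¹³ / 2.522×10⁷) = √(3.397×10⁶) = 1843 m/s.
= 1.843 km/s.

v_esc ≈ 1.84 km/s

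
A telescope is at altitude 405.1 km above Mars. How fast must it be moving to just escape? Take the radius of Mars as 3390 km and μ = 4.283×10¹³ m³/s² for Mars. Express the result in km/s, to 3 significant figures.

v_esc ≈ 4.75 km/s

r = 3390 + 405.1 = 3795.1 km = 3.7951×10⁶ m.
Escape speed v_esc = √(2μ/r) = √(2 × 4.283×10¹³ / 3.795×10⁶) = √(2.257×10⁷) = 4751 m/s.
= 4.751 km/s.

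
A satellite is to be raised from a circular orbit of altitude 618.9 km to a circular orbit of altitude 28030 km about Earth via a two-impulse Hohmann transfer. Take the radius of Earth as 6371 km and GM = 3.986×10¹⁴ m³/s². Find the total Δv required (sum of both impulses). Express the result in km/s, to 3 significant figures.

r₁ = 6371 + 618.9 = 6989.9 km = 6.9899×10⁶ m.
r₂ = 6371 + 28030 = 34401 km = 3.4401×10⁷ m.
Transfer ellipse a_t = (r₁ + r₂)/2 = 2.070×10⁷ m.
At r₁: circular v_c1 = √(μ/r₁) = 7551 m/s; transfer-perigee v_p = √[μ(2/r₁ − 1/a_t)] = 9736 m/s.
Δv₁ = v_p − v_c1 = 2185 m/s.
At r₂: circular v_c2 = √(μ/r₂) = 3404 m/s; transfer-apogee v_a = √[μ(2/r₂ − 1/a_t)] = 1978 m/s.
Δv₂ = v_c2 − v_a = 1426 m/s.
Total Δv = Δv₁ + Δv₂ = 3610 m/s = 3.610 km/s.

Δv_total ≈ 3.61 km/s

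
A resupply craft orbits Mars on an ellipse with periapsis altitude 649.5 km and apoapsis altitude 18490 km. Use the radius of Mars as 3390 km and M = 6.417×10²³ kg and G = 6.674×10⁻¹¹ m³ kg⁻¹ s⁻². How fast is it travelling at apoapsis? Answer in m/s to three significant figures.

μ = GM = 6.674×10⁻¹¹ × 6.417×10²³ = 4.283×10¹³ m³/s².
r_p = 3390 + 649.5 = 4039.5 km = 4.0395×10⁶ m.
r_a = 3390 + 18490 = 21880 km = 2.1880×10⁷ m.
Semi-major axis a = (r_p + r_a)/2 = 12960 km = 1.296×10⁷ m.
Vis-viva: v² = μ(2/r − 1/a) = 4.283×10¹³ × (9.141×10⁻⁸ − 7.716×10⁻⁸) = 6.101×10⁵ m²/s².
v = 781.1 m/s.

v ≈ 781 m/s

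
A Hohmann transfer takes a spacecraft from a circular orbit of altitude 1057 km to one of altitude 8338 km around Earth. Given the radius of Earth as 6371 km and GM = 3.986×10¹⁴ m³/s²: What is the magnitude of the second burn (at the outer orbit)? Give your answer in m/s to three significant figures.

r₁ = 6371 + 1057 = 7428.0 km = 7.4280×10⁶ m.
r₂ = 6371 + 8338 = 14709 km = 1.4709×10⁷ m.
Transfer ellipse a_t = (r₁ + r₂)/2 = 1.107×10⁷ m.
At r₁: circular v_c1 = √(μ/r₁) = 7325 m/s; transfer-perigee v_p = √[μ(2/r₁ − 1/a_t)] = 8445 m/s.
At r₂: circular v_c2 = √(μ/r₂) = 5206 m/s; transfer-apogee v_a = √[μ(2/r₂ − 1/a_t)] = 4265 m/s.
Δv₂ = v_c2 − v_a = 941.2 m/s.

Δv ≈ 941 m/s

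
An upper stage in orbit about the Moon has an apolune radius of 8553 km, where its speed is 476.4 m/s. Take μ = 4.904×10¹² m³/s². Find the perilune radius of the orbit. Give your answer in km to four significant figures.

r_a = 8.553×10⁶ m.
Specific energy ε = v²/2 − μ/r = -4.599×10⁵ J/kg, so a = −μ/(2ε) = 5.332×10⁶ m.
The apsides satisfy r_p + r_a = 2a, so the perilune radius is 2a − r_a = 2.110×10⁶ m = 2110.5 km.

perilune radius ≈ 2110 km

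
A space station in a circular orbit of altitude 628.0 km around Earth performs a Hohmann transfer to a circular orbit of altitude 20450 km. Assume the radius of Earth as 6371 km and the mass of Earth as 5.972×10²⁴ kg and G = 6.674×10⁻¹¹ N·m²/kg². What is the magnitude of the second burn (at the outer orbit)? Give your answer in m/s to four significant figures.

μ = GM = 6.674×10⁻¹¹ × 5.972×10²⁴ = 3.986×10¹⁴ m³/s².
r₁ = 6371 + 628.0 = 6999.0 km = 6.9990×10⁶ m.
r₂ = 6371 + 20450 = 26821 km = 2.6821×10⁷ m.
Transfer ellipse a_t = (r₁ + r₂)/2 = 1.691×10⁷ m.
At r₁: circular v_c1 = √(μ/r₁) = 7546 m/s; transfer-perigee v_p = √[μ(2/r₁ − 1/a_t)] = 9504 m/s.
At r₂: circular v_c2 = √(μ/r₂) = 3855 m/s; transfer-apogee v_a = √[μ(2/r₂ − 1/a_t)] = 2480 m/s.
Δv₂ = v_c2 − v_a = 1375 m/s.

Δv ≈ 1375 m/s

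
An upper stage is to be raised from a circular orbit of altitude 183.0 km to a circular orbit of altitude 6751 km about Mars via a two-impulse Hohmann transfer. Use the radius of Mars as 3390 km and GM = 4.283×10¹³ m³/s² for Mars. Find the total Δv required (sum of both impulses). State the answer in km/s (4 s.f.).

r₁ = 3390 + 183.0 = 3573.0 km = 3.5730×10⁶ m.
r₂ = 3390 + 6751 = 10141 km = 1.0141×10⁷ m.
Transfer ellipse a_t = (r₁ + r₂)/2 = 6.857×10⁶ m.
At r₁: circular v_c1 = √(μ/r₁) = 3462 m/s; transfer-periapsis v_p = √[μ(2/r₁ − 1/a_t)] = 4210 m/s.
Δv₁ = v_p − v_c1 = 748.2 m/s.
At r₂: circular v_c2 = √(μ/r₂) = 2055 m/s; transfer-apoapsis v_a = √[μ(2/r₂ − 1/a_t)] = 1483 m/s.
Δv₂ = v_c2 − v_a = 571.6 m/s.
Total Δv = Δv₁ + Δv₂ = 1320 m/s = 1.320 km/s.

Δv_total ≈ 1.320 km/s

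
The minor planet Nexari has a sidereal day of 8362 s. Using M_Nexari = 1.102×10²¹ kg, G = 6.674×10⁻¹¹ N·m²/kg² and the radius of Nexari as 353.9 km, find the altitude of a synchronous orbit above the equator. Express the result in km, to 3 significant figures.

h_sync ≈ 153 km

μ = GM = 6.674×10⁻¹¹ × 1.102×10²¹ = 7.355×10¹⁰ m³/s².
A synchronous orbit has period T, so by Kepler's third law a = (μT²/4π²)^(1/3).
μT²/4π² = 7.355×10¹⁰ × (8.362×10³)² / 39.48 = 1.303×10¹⁷ m³.
a = 5.069×10⁵ m = 506.92 km.
Altitude h = a − R = 506.92 − 353.9 = 153.02 km.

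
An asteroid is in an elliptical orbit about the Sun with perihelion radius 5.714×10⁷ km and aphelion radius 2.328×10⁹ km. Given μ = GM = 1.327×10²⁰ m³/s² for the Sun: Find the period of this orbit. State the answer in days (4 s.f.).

T ≈ 8222 days

Semi-major axis a = (r_p + r_a)/2 = (5.7140×10⁷ + 2.3280×10⁹)/2 = 1.1926×10⁹ km = 1.193×10¹² m.
By Kepler's third law T = 2π√(a³/μ) = 2π × 1.131×10⁸ = 7.103×10⁸ s.
= 8222 days.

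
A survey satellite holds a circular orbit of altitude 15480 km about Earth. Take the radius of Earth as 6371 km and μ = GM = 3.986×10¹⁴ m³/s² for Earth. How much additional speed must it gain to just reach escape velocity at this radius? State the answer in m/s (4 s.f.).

Δv ≈ 1769 m/s

r = 6371 + 15480 = 21851 km = 2.1851×10⁷ m.
Circular speed v_c = √(μ/r) = 4271 m/s.
Escape speed v_esc = √(2μ/r) = √2 × v_c = 6040 m/s.
Δv = v_esc − v_c = 1769 m/s.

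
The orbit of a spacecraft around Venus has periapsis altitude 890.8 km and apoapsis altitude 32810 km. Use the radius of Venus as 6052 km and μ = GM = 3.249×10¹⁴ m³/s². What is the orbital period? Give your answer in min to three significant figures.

r_p = 6052 + 890.8 = 6942.8 km = 6.9428×10⁶ m.
r_a = 6052 + 32810 = 38862 km = 3.8862×10⁷ m.
Semi-major axis a = (r_p + r_a)/2 = (6942.8 + 38862)/2 = 22902 km = 2.290×10⁷ m.
By Kepler's third law T = 2π√(a³/μ) = 2π × 6.081×10³ = 3.821×10⁴ s.
= 636.8 min.

T ≈ 637 min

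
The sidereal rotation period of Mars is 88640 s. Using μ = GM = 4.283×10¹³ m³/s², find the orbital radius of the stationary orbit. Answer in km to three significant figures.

r_sync ≈ 20400 km

A synchronous orbit has period T, so by Kepler's third law a = (μT²/4π²)^(1/3).
μT²/4π² = 4.283×10¹³ × (8.864×10⁴)² / 39.48 = 8.524×10²¹ m³.
a = 2.043×10⁷ m = 20428 km.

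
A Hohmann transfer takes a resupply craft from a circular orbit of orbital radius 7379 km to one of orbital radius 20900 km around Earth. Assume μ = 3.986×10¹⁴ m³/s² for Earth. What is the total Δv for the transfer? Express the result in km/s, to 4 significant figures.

Δv_total ≈ 2.798 km/s

r₁ = 7379 km = 7.379×10⁶ m.
r₂ = 20900 km = 2.090×10⁷ m.
Transfer ellipse a_t = (r₁ + r₂)/2 = 1.414×10⁷ m.
At r₁: circular v_c1 = √(μ/r₁) = 7350 m/s; transfer-perigee v_p = √[μ(2/r₁ − 1/a_t)] = 8936 m/s.
Δv₁ = v_p − v_c1 = 1586 m/s.
At r₂: circular v_c2 = √(μ/r₂) = 4367 m/s; transfer-apogee v_a = √[μ(2/r₂ − 1/a_t)] = 3155 m/s.
Δv₂ = v_c2 − v_a = 1212 m/s.
Total Δv = Δv₁ + Δv₂ = 2798 m/s = 2.798 km/s.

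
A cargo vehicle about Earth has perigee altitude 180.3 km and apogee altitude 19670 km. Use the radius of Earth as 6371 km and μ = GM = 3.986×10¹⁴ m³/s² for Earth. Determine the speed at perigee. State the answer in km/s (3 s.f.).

v ≈ 9.86 km/s

r_p = 6371 + 180.3 = 6551.3 km = 6.5513×10⁶ m.
r_a = 6371 + 19670 = 26041 km = 2.6041×10⁷ m.
Semi-major axis a = (r_p + r_a)/2 = 16296 km = 1.630×10⁷ m.
Vis-viva: v² = μ(2/r − 1/a) = 3.986×10¹⁴ × (3.053×10⁻⁷ − 6.136×10⁻⁸) = 9.723×10⁷ m²/s².
v = 9860 m/s = 9.860 km/s.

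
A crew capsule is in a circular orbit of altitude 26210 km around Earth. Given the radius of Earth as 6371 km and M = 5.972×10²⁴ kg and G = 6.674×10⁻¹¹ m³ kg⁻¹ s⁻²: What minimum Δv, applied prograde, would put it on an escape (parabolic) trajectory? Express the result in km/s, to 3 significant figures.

μ = GM = 6.674×10⁻¹¹ × 5.972×10²⁴ = 3.986×10¹⁴ m³/s².
r = 6371 + 26210 = 32581 km = 3.2581×10⁷ m.
Circular speed v_c = √(μ/r) = 3498 m/s.
Escape speed v_esc = √(2μ/r) = √2 × v_c = 4946 m/s.
Δv = v_esc − v_c = 1449 m/s = 1.449 km/s.

Δv ≈ 1.45 km/s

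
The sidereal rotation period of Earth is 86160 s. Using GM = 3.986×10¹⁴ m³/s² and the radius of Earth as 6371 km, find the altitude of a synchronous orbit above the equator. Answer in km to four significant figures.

h_sync ≈ 35790 km

A synchronous orbit has period T, so by Kepler's third law a = (μT²/4π²)^(1/3).
μT²/4π² = 3.986×10¹⁴ × (8.616×10⁴)² / 39.48 = 7.495×10²² m³.
a = 4.216×10⁷ m = 42163 km.
Altitude h = a − R = 42163 − 6371 = 35792 km.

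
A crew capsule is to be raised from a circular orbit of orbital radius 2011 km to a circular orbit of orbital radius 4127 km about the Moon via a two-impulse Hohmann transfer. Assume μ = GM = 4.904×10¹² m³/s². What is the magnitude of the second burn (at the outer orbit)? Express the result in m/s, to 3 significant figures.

Δv ≈ 208 m/s

r₁ = 2011 km = 2.011×10⁶ m.
r₂ = 4127 km = 4.127×10⁶ m.
Transfer ellipse a_t = (r₁ + r₂)/2 = 3.069×10⁶ m.
At r₁: circular v_c1 = √(μ/r₁) = 1562 m/s; transfer-perilune v_p = √[μ(2/r₁ − 1/a_t)] = 1811 m/s.
At r₂: circular v_c2 = √(μ/r₂) = 1090 m/s; transfer-apolune v_a = √[μ(2/r₂ − 1/a_t)] = 882.4 m/s.
Δv₂ = v_c2 − v_a = 207.7 m/s.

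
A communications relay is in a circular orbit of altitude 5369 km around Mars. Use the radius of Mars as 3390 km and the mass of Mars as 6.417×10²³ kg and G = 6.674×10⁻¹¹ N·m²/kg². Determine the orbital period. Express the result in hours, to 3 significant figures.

μ = GM = 6.674×10⁻¹¹ × 6.417×10²³ = 4.283×10¹³ m³/s².
r = 3390 + 5369 = 8759.0 km = 8.7590×10⁶ m.
Kepler's third law: T = 2π√(r³/μ) = 2π√((8.759×10⁶)³ / 4.283×10¹³).
r³/μ = 1.569×10⁷ s², so T = 2π × 3.961×10³ = 2.489×10⁴ s.
Converting: 2.489×10⁴ s ÷ 3600 = 6.914 hours.

T ≈ 6.91 hours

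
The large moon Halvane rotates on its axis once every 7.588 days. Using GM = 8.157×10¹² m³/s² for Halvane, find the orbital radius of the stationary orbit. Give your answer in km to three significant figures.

r_sync ≈ 44600 km

T = 7.588 days = 6.556×10⁵ s.
A synchronous orbit has period T, so by Kepler's third law a = (μT²/4π²)^(1/3).
μT²/4π² = 8.157×10¹² × (6.556×10⁵)² / 39.48 = 8.881×10²² m³.
a = 4.462×10⁷ m = 44615 km.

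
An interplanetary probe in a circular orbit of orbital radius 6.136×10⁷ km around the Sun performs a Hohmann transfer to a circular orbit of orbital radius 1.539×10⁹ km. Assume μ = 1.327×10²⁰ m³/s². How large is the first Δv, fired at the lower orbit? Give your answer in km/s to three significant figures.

Δv ≈ 18.0 km/s

r₁ = 6.136×10⁷ km = 6.136×10¹⁰ m.
r₂ = 1.539×10⁹ km = 1.539×10¹² m.
Transfer ellipse a_t = (r₁ + r₂)/2 = 8.002×10¹¹ m.
At r₁: circular v_c1 = √(μ/r₁) = 46500 m/s; transfer-perihelion v_p = √[μ(2/r₁ − 1/a_t)] = 64490 m/s.
Δv₁ = v_p − v_c1 = 17990 m/s.
= 17.99 km/s.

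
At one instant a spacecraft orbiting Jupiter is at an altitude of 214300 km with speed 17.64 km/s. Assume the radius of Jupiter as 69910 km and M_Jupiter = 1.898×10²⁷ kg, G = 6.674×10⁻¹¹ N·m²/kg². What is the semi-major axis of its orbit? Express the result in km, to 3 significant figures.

μ = GM = 6.674×10⁻¹¹ × 1.898×10²⁷ = 1.267×10¹⁷ m³/s².
r = 69910 + 214300 = 2.8421×10⁵ km = 2.842×10⁸ m.
Specific orbital energy ε = v²/2 − μ/r = (17640)²/2 − 1.267×10¹⁷/2.842×10⁸ = -2.901×10⁸ J/kg.
Since ε = −μ/(2a), a = −μ/(2ε) = 2.183×10⁸ m = 2.1831×10⁵ km.

a ≈ 2.18×10⁵ km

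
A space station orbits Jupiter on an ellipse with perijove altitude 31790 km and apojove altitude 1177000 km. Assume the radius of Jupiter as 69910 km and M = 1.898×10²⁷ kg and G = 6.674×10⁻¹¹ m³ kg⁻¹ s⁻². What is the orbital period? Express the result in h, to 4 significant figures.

μ = GM = 6.674×10⁻¹¹ × 1.898×10²⁷ = 1.267×10¹⁷ m³/s².
r_p = 69910 + 31790 = 101700 km = 1.0170×10⁸ m.
r_a = 69910 + 1177000 = 1246900 km = 1.2469×10⁹ m.
Semi-major axis a = (r_p + r_a)/2 = (1.0170×10⁵ + 1.2469×10⁶)/2 = 6.7430×10⁵ km = 6.743×10⁸ m.
By Kepler's third law T = 2π√(a³/μ) = 2π × 4.920×10⁴ = 3.091×10⁵ s.
= 85.87 h.

T ≈ 85.87 h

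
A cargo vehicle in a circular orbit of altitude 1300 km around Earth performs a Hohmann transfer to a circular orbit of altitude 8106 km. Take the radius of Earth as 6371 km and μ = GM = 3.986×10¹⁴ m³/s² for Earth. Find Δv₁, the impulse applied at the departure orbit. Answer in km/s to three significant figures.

Δv ≈ 1.03 km/s

r₁ = 6371 + 1300 = 7671.0 km = 7.6710×10⁶ m.
r₂ = 6371 + 8106 = 14477 km = 1.4477×10⁷ m.
Transfer ellipse a_t = (r₁ + r₂)/2 = 1.107×10⁷ m.
At r₁: circular v_c1 = √(μ/r₁) = 7208 m/s; transfer-perigee v_p = √[μ(2/r₁ − 1/a_t)] = 8242 m/s.
Δv₁ = v_p − v_c1 = 1033 m/s.
= 1.033 km/s.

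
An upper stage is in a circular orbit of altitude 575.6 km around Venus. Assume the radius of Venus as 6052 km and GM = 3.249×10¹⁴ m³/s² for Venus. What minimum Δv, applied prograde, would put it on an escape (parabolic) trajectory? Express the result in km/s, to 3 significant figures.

Δv ≈ 2.90 km/s

r = 6052 + 575.6 = 6627.6 km = 6.6276×10⁶ m.
Circular speed v_c = √(μ/r) = 7002 m/s.
Escape speed v_esc = √(2μ/r) = √2 × v_c = 9902 m/s.
Δv = v_esc − v_c = 2900 m/s = 2.900 km/s.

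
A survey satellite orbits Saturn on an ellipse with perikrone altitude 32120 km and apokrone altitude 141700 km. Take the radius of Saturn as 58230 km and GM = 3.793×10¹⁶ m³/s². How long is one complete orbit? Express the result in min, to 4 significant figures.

r_p = 58230 + 32120 = 90350 km = 9.0350×10⁷ m.
r_a = 58230 + 141700 = 199930 km = 1.9993×10⁸ m.
Semi-major axis a = (r_p + r_a)/2 = (90350 + 1.9993×10⁵)/2 = 1.4514×10⁵ km = 1.451×10⁸ m.
By Kepler's third law T = 2π√(a³/μ) = 2π × 8.978×10³ = 5.641×10⁴ s.
= 940.2 min.

T ≈ 940.2 min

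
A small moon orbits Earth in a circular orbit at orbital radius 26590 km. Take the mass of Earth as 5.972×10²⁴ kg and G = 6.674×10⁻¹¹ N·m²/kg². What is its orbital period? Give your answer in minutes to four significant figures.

μ = GM = 6.674×10⁻¹¹ × 5.972×10²⁴ = 3.986×10¹⁴ m³/s².
r = 26590 km = 2.659×10⁷ m.
Kepler's third law: T = 2π√(r³/μ) = 2π√((2.659×10⁷)³ / 3.986×10¹⁴).
r³/μ = 4.717×10⁷ s², so T = 2π × 6.868×10³ = 4.315×10⁴ s.
Converting: 4.315×10⁴ s ÷ 60.00 = 719.2 minutes.

T ≈ 719.2 minutes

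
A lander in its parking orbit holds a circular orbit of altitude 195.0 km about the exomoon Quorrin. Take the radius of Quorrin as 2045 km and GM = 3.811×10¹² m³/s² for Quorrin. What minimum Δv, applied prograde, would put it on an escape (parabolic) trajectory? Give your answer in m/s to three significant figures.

r = 2045 + 195.0 = 2240.0 km = 2.2400×10⁶ m.
Circular speed v_c = √(μ/r) = 1304 m/s.
Escape speed v_esc = √(2μ/r) = √2 × v_c = 1845 m/s.
Δv = v_esc − v_c = 540.3 m/s.

Δv ≈ 540 m/s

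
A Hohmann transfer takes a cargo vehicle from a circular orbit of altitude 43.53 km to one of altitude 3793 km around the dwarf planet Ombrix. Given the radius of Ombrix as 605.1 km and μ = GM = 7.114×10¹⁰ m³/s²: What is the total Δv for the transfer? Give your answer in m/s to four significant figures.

r₁ = 605.1 + 43.53 = 648.63 km = 6.4863×10⁵ m.
r₂ = 605.1 + 3793 = 4398.1 km = 4.3981×10⁶ m.
Transfer ellipse a_t = (r₁ + r₂)/2 = 2.523×10⁶ m.
At r₁: circular v_c1 = √(μ/r₁) = 331.2 m/s; transfer-periapsis v_p = √[μ(2/r₁ − 1/a_t)] = 437.2 m/s.
Δv₁ = v_p − v_c1 = 106.0 m/s.
At r₂: circular v_c2 = √(μ/r₂) = 127.2 m/s; transfer-apoapsis v_a = √[μ(2/r₂ − 1/a_t)] = 64.48 m/s.
Δv₂ = v_c2 − v_a = 62.70 m/s.
Total Δv = Δv₁ + Δv₂ = 168.7 m/s.

Δv_total ≈ 168.7 m/s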